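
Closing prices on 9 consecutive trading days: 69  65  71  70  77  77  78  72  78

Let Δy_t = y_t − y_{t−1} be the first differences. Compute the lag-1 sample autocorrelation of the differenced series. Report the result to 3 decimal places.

First differences Δy: -4, 6, -1, 7, 0, 1, -6, 6
Mean of differences = 1.1250
Numerator Σ(Δy_t−Δȳ)(Δy_{t+1}−Δȳ) = -88.1406
Denominator Σ(Δy_t−Δȳ)² = 164.8750
r_1(Δy) = -88.1406 / 164.8750 = -0.535

-0.535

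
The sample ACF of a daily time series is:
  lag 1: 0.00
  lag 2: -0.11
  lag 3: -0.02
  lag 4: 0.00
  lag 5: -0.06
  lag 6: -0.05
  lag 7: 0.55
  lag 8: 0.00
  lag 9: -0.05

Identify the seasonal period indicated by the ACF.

The largest autocorrelation is r_7 = 0.55; the remaining lags stay at or below 0.00.
The dominant spike at lag 7 indicates a seasonal period of 7.

7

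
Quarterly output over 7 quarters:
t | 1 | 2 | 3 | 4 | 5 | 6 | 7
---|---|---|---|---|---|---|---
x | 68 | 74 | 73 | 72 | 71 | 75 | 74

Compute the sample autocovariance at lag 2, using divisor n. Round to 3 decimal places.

-1.052

Mean x̄ = (68 + 74 + 73 + 72 + 71 + 75 + 74)/7 = 72.4286
Σ_{t=1}^{5}(x_t−x̄)(x_{t+2}−x̄) = -7.3673
γ_2 = -7.3673 / 7 = -1.052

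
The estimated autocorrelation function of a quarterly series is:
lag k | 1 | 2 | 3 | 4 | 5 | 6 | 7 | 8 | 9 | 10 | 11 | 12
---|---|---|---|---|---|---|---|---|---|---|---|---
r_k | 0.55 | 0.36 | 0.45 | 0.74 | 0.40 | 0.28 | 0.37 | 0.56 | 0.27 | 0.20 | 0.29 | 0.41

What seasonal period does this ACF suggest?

The largest autocorrelation is r_4 = 0.74, with a weaker echo at lag 8 (0.56); the remaining lags stay at or below 0.55. The elevated value at lag 1 (0.55), dropping to 0.36 at lag 2, reflects decaying short-term dependence rather than seasonality.
The dominant spike at lag 4 indicates a seasonal period of 4.

4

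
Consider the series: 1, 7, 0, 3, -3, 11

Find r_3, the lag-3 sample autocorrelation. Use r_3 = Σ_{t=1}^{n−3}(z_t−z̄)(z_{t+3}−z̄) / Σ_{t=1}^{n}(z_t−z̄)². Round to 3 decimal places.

-0.373

Mean z̄ = (1 + 7 + 0 + 3 − 3 + 11)/6 = 3.1667
Deviations from mean: -2.1667, 3.8333, -3.1667, -0.1667, -6.1667, 7.8333
Σ(z_t−z̄)(z_{t+3}−z̄) = (0.3611) + (-23.6389) + (-24.8056) = -48.0833
Denominator Σ(z_t−z̄)² = 128.8333
r_3 = -48.0833 / 128.8333 = -0.373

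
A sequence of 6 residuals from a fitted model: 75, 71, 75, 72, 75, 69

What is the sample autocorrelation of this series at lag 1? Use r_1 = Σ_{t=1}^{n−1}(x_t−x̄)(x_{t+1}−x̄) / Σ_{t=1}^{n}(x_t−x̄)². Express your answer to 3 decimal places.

Mean x̄ = (75 + 71 + 75 + 72 + 75 + 69)/6 = 72.8333
Numerator Σ_{t=1}^{5}(x_t−x̄)(x_{t+1}−x̄) = -19.8611
Denominator Σ(x_t−x̄)² = 32.8333
r_1 = -19.8611 / 32.8333 = -0.605

-0.605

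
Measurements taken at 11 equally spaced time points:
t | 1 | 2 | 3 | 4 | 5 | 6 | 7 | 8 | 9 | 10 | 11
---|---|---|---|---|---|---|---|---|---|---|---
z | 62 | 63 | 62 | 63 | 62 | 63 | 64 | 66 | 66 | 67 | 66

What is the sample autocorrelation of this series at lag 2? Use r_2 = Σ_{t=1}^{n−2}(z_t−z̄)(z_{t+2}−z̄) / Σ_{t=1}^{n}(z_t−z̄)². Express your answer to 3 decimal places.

Mean z̄ = (62 + 63 + 62 + 63 + 62 + 63 + 64 + 66 + 66 + 67 + 66)/11 = 64.0000
Numerator Σ_{t=1}^{9}(z_t−z̄)(z_{t+2}−z̄) = 18.0000
Denominator Σ(z_t−z̄)² = 36.0000
r_2 = 18.0000 / 36.0000 = 0.500

0.500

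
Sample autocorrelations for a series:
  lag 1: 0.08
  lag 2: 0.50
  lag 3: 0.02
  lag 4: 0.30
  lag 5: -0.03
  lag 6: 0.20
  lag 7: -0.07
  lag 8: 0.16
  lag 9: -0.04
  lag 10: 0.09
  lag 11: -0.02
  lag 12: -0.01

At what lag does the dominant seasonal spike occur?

2

The largest autocorrelation is r_2 = 0.50, with weaker echoes at lags 4 (0.30), 6 (0.20) and 8 (0.16); the remaining lags stay at or below 0.09.
The dominant spike at lag 2 indicates a seasonal period of 2.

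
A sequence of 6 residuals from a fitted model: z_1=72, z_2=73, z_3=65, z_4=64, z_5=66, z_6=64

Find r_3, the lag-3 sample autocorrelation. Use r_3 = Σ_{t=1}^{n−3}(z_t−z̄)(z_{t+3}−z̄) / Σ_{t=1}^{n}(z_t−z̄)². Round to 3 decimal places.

Mean z̄ = (72 + 73 + 65 + 64 + 66 + 64)/6 = 67.3333
Deviations from mean: 4.6667, 5.6667, -2.3333, -3.3333, -1.3333, -3.3333
Σ(z_t−z̄)(z_{t+3}−z̄) = (-15.5556) + (-7.5556) + (7.7778) = -15.3333
Denominator Σ(z_t−z̄)² = 83.3333
r_3 = -15.3333 / 83.3333 = -0.184

-0.184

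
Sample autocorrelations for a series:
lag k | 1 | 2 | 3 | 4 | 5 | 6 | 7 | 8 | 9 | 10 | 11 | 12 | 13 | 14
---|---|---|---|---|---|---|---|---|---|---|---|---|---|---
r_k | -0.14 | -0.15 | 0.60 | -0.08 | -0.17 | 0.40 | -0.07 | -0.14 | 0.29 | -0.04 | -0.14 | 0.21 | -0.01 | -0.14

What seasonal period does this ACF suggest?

3

The largest autocorrelation is r_3 = 0.60, with weaker echoes at lags 6 (0.40), 9 (0.29) and 12 (0.21); the remaining lags stay at or below -0.01.
The dominant spike at lag 3 indicates a seasonal period of 3.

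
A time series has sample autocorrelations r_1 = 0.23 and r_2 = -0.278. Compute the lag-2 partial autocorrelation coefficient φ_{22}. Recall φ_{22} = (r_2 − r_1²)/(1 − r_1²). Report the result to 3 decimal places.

φ_{22} = (r_2 − r_1²) / (1 − r_1²)
r_1² = (0.23)² = 0.0529
Numerator = -0.278 − 0.0529 = -0.3309; denominator = 1 − 0.0529 = 0.9471
φ_{22} = -0.3309 / 0.9471 = -0.349

-0.349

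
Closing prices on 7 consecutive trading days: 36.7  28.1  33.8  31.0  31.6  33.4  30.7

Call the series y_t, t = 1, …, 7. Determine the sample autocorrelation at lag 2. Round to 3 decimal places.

0.235

Mean ȳ = (36.7 + 28.1 + 33.8 + 31.0 + 31.6 + 33.4 + 30.7)/7 = 32.1857
Deviations from mean: 4.5143, -4.0857, 1.6143, -1.1857, -0.5857, 1.2143, -1.4857
Σ(y_t−ȳ)(y_{t+2}−ȳ) = (7.2873) + (4.8445) + (-0.9455) + (-1.4398) + (0.8702) = 10.6167
Denominator Σ(y_t−ȳ)² = 45.1086
r_2 = 10.6167 / 45.1086 = 0.235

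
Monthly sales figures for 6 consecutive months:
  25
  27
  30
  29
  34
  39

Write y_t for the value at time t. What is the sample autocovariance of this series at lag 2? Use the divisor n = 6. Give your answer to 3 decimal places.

Mean ȳ = (25 + 27 + 30 + 29 + 34 + 39)/6 = 30.6667
Deviations: -5.6667, -3.6667, -0.6667, -1.6667, 3.3333, 8.3333
Σ_{t=1}^{4}(y_t−ȳ)(y_{t+2}−ȳ) = -6.2222
γ_2 = -6.2222 / 6 = -1.037

-1.037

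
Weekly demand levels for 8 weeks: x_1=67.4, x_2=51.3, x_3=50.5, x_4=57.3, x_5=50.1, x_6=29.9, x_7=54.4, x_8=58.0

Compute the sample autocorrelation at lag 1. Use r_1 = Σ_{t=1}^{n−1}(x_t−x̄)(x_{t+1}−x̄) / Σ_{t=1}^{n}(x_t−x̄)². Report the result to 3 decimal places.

Mean x̄ = (67.4 + 51.3 + 50.5 + 57.3 + 50.1 + 29.9 + 54.4 + 58.0)/8 = 52.3625
Deviations from mean: 15.0375, -1.0625, -1.8625, 4.9375, -2.2625, -22.4625, 2.0375, 5.6375
Numerator Σ_{t=1}^{7}(x_t−x̄)(x_{t+1}−x̄) = -17.8252
Denominator Σ(x_t−x̄)² = 800.7188
r_1 = -17.8252 / 800.7188 = -0.022

-0.022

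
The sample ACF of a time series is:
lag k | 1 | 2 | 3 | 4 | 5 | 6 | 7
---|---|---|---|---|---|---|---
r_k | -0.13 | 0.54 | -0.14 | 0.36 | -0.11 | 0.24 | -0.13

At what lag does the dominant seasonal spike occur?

The largest autocorrelation is r_2 = 0.54, with weaker echoes at lags 4 (0.36) and 6 (0.24); the remaining lags stay at or below -0.11.
The dominant spike at lag 2 indicates a seasonal period of 2.

2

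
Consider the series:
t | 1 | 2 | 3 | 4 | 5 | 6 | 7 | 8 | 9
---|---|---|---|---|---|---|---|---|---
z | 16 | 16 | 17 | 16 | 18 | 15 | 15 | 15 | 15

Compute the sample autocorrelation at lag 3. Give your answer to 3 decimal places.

-0.217

Mean z̄ = (16 + 16 + 17 + 16 + 18 + 15 + 15 + 15 + 15)/9 = 15.8889
Numerator Σ_{t=1}^{6}(z_t−z̄)(z_{t+3}−z̄) = -1.9259
Denominator Σ(z_t−z̄)² = 8.8889
r_3 = -1.9259 / 8.8889 = -0.217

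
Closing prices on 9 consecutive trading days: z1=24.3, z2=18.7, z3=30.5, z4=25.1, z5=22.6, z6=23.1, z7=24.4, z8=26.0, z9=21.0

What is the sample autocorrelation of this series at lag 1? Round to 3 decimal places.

-0.396

Mean z̄ = (24.3 + 18.7 + 30.5 + 25.1 + 22.6 + 23.1 + 24.4 + 26.0 + 21.0)/9 = 23.9667
Numerator Σ_{t=1}^{8}(z_t−z̄)(z_{t+1}−z̄) = -34.6511
Denominator Σ(z_t−z̄)² = 87.5600
r_1 = -34.6511 / 87.5600 = -0.396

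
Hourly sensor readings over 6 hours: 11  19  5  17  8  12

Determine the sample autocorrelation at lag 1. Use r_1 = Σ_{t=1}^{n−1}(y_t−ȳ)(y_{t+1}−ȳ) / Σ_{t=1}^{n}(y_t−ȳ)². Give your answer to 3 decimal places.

Mean ȳ = (11 + 19 + 5 + 17 + 8 + 12)/6 = 12.0000
Deviations from mean: -1.0000, 7.0000, -7.0000, 5.0000, -4.0000, 0.0000
Σ(y_t−ȳ)(y_{t+1}−ȳ) = (-7.0000) + (-49.0000) + (-35.0000) + (-20.0000) + (0.0000) = -111.0000
Denominator Σ(y_t−ȳ)² = 140.0000
r_1 = -111.0000 / 140.0000 = -0.793

-0.793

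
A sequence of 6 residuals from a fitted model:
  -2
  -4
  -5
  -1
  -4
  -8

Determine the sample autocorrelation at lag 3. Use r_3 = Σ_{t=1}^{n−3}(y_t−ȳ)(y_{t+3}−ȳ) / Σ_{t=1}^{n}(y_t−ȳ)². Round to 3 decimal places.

Mean ȳ = (-2 − 4 − 5 − 1 − 4 − 8)/6 = -4.0000
Deviations from mean: 2.0000, 0.0000, -1.0000, 3.0000, 0.0000, -4.0000
Numerator Σ_{t=1}^{3}(y_t−ȳ)(y_{t+3}−ȳ) = 10.0000
Denominator Σ(y_t−ȳ)² = 30.0000
r_3 = 10.0000 / 30.0000 = 0.333

0.333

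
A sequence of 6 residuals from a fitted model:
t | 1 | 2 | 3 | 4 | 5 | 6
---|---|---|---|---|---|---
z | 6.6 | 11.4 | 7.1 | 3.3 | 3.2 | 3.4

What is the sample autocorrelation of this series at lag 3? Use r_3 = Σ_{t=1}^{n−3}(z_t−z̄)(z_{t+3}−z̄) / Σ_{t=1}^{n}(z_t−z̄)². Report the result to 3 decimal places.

-0.375

Mean z̄ = (6.6 + 11.4 + 7.1 + 3.3 + 3.2 + 3.4)/6 = 5.8333
Numerator Σ_{t=1}^{3}(z_t−z̄)(z_{t+3}−z̄) = -19.6833
Denominator Σ(z_t−z̄)² = 52.4533
r_3 = -19.6833 / 52.4533 = -0.375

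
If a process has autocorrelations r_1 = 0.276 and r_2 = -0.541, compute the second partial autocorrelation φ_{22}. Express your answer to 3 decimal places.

-0.668

φ_{22} = (r_2 − r_1²) / (1 − r_1²)
r_1² = (0.276)² = 0.076176
Numerator = -0.541 − 0.0762 = -0.6172; denominator = 1 − 0.0762 = 0.9238
φ_{22} = -0.6172 / 0.9238 = -0.668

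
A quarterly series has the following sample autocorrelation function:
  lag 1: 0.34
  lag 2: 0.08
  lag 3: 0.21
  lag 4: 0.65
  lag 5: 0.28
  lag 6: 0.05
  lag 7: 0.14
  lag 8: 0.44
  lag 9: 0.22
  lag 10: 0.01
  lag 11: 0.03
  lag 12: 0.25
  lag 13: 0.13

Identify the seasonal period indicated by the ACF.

4

The largest autocorrelation is r_4 = 0.65, with a weaker echo at lag 8 (0.44); the remaining lags stay at or below 0.34. The elevated value at lag 1 (0.34), dropping to 0.08 at lag 2, reflects decaying short-term dependence rather than seasonality.
The dominant spike at lag 4 indicates a seasonal period of 4.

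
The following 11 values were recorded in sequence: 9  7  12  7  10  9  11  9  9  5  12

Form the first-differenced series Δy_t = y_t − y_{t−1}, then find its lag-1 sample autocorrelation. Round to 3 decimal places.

-0.635

First differences Δy: -2, 5, -5, 3, -1, 2, -2, 0, -4, 7
Mean of differences = 0.3000
Numerator Σ(Δy_t−Δȳ)(Δy_{t+1}−Δȳ) = -86.4900
Denominator Σ(Δy_t−Δȳ)² = 136.1000
r_1(Δy) = -86.4900 / 136.1000 = -0.635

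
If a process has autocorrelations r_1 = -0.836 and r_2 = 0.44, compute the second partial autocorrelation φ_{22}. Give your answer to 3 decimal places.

φ_{22} = (r_2 − r_1²) / (1 − r_1²)
r_1² = (-0.836)² = 0.698896
Numerator = 0.44 − 0.6989 = -0.2589; denominator = 1 − 0.6989 = 0.3011
φ_{22} = -0.2589 / 0.3011 = -0.860

-0.860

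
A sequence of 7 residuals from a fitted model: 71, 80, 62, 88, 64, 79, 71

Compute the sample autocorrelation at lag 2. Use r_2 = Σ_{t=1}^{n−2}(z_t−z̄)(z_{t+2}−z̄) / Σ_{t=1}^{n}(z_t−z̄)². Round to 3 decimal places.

0.649

Mean z̄ = (71 + 80 + 62 + 88 + 64 + 79 + 71)/7 = 73.5714
Σ(z_t−z̄)(z_{t+2}−z̄) = (29.7551) + (92.7551) + (110.7551) + (78.3265) + (24.6122) = 336.2041
Denominator Σ(z_t−z̄)² = 517.7143
r_2 = 336.2041 / 517.7143 = 0.649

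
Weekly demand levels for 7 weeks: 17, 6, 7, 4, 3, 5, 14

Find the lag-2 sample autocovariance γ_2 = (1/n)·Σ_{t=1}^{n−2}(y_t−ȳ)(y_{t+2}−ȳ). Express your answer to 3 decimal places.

-2.000

Mean ȳ = (17 + 6 + 7 + 4 + 3 + 5 + 14)/7 = 8.0000
Σ_{t=1}^{5}(y_t−ȳ)(y_{t+2}−ȳ) = -14.0000
γ_2 = -14.0000 / 7 = -2.000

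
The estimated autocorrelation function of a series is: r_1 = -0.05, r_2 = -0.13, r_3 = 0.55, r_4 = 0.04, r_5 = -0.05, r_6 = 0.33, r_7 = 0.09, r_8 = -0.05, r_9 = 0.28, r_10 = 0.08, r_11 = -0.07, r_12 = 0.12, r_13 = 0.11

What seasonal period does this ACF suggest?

3

The largest autocorrelation is r_3 = 0.55, with weaker echoes at lags 6 (0.33) and 9 (0.28); the remaining lags stay at or below 0.12.
The dominant spike at lag 3 indicates a seasonal period of 3.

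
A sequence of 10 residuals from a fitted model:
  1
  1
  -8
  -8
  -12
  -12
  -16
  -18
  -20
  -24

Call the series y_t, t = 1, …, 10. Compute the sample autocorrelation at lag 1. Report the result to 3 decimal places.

Mean ȳ = (1 + 1 − 8 − 8 − 12 − 12 − 16 − 18 − 20 − 24)/10 = -11.6000
Numerator Σ_{t=1}^{9}(y_t−ȳ)(y_{t+1}−ȳ) = 403.6400
Denominator Σ(y_t−ȳ)² = 628.4000
r_1 = 403.6400 / 628.4000 = 0.642

0.642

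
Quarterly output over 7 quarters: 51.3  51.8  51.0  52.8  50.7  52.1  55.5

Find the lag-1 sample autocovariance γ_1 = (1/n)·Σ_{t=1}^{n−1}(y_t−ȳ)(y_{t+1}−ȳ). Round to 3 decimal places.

-0.148

Mean ȳ = (51.3 + 51.8 + 51.0 + 52.8 + 50.7 + 52.1 + 55.5)/7 = 52.1714
Σ_{t=1}^{6}(y_t−ȳ)(y_{t+1}−ȳ) = -1.0351
γ_1 = -1.0351 / 7 = -0.148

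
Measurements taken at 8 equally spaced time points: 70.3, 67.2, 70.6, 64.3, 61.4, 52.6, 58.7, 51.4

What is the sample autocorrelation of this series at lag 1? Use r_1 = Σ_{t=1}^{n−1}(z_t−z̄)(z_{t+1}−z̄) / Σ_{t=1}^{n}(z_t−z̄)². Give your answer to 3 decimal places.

Mean z̄ = (70.3 + 67.2 + 70.6 + 64.3 + 61.4 + 52.6 + 58.7 + 51.4)/8 = 62.0625
Deviations from mean: 8.2375, 5.1375, 8.5375, 2.2375, -0.6625, -9.4625, -3.3625, -10.6625
Σ(z_t−z̄)(z_{t+1}−z̄) = (42.3202) + (43.8614) + (19.1027) + (-1.4823) + (6.2689) + (31.8177) + (35.8527) = 177.7411
Denominator Σ(z_t−z̄)² = 387.1188
r_1 = 177.7411 / 387.1188 = 0.459

0.459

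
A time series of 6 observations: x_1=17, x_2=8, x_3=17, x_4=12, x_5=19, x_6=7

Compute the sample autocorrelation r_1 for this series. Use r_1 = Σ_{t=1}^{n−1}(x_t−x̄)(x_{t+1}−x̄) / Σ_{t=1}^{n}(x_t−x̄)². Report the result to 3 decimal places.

-0.676

Mean x̄ = (17 + 8 + 17 + 12 + 19 + 7)/6 = 13.3333
Deviations from mean: 3.6667, -5.3333, 3.6667, -1.3333, 5.6667, -6.3333
Numerator Σ_{t=1}^{5}(x_t−x̄)(x_{t+1}−x̄) = -87.4444
Denominator Σ(x_t−x̄)² = 129.3333
r_1 = -87.4444 / 129.3333 = -0.676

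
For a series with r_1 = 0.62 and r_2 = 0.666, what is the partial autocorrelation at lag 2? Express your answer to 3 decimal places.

0.457

φ_{22} = (r_2 − r_1²) / (1 − r_1²)
r_1² = (0.62)² = 0.3844
Numerator = 0.666 − 0.3844 = 0.2816; denominator = 1 − 0.3844 = 0.6156
φ_{22} = 0.2816 / 0.6156 = 0.457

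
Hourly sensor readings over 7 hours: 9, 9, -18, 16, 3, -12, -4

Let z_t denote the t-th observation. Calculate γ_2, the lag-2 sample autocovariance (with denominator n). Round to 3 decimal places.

-39.542

Mean z̄ = (9 + 9 − 18 + 16 + 3 − 12 − 4)/7 = 0.4286
Σ_{t=1}^{5}(z_t−z̄)(z_{t+2}−z̄) = -276.7959
γ_2 = -276.7959 / 7 = -39.542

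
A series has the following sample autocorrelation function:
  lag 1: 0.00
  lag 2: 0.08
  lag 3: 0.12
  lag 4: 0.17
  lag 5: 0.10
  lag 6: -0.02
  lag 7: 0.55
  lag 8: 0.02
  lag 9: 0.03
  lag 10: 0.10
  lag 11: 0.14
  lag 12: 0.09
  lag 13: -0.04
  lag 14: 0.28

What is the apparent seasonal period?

7

The largest autocorrelation is r_7 = 0.55, with a weaker echo at lag 14 (0.28); the remaining lags stay at or below 0.17.
The dominant spike at lag 7 indicates a seasonal period of 7.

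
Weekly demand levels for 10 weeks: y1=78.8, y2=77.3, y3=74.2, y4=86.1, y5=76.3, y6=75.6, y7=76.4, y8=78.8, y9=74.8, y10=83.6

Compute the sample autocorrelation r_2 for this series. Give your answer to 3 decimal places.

Mean ȳ = (78.8 + 77.3 + 74.2 + 86.1 + 76.3 + 75.6 + 76.4 + 78.8 + 74.8 + 83.6)/10 = 78.1900
Numerator Σ_{t=1}^{8}(y_t−ȳ)(y_{t+2}−ȳ) = -11.2482
Denominator Σ(y_t−ȳ)² = 134.2690
r_2 = -11.2482 / 134.2690 = -0.084

-0.084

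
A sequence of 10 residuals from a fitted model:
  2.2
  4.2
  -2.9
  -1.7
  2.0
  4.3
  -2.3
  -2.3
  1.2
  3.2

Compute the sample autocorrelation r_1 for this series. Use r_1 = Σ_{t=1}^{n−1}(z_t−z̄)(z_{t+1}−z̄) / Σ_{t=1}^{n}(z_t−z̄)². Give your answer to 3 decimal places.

Mean z̄ = (2.2 + 4.2 − 2.9 − 1.7 + 2.0 + 4.3 − 2.3 − 2.3 + 1.2 + 3.2)/10 = 0.7900
Numerator Σ_{t=1}^{9}(z_t−z̄)(z_{t+1}−z̄) = 1.0709
Denominator Σ(z_t−z̄)² = 72.2890
r_1 = 1.0709 / 72.2890 = 0.015

0.015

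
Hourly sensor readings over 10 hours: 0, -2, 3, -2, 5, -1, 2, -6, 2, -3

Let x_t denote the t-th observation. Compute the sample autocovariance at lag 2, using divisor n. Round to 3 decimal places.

Mean x̄ = (0 − 2 + 3 − 2 + 5 − 1 + 2 − 6 + 2 − 3)/10 = -0.2000
Σ_{t=1}^{8}(x_t−x̄)(x_{t+2}−x̄) = 59.1200
γ_2 = 59.1200 / 10 = 5.912

5.912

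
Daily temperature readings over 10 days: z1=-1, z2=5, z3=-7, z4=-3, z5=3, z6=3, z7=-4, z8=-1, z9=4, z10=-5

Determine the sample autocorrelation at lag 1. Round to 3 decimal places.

-0.328

Mean z̄ = (-1 + 5 − 7 − 3 + 3 + 3 − 4 − 1 + 4 − 5)/10 = -0.6000
Numerator Σ_{t=1}^{9}(z_t−z̄)(z_{t+1}−z̄) = -51.3600
Denominator Σ(z_t−z̄)² = 156.4000
r_1 = -51.3600 / 156.4000 = -0.328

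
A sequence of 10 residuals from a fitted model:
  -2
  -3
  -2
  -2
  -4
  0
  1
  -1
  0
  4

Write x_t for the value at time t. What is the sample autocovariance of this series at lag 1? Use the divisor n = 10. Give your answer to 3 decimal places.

Mean x̄ = (-2 − 3 − 2 − 2 − 4 + 0 + 1 − 1 + 0 + 4)/10 = -0.9000
Σ_{t=1}^{9}(x_t−x̄)(x_{t+1}−x̄) = 12.2900
γ_1 = 12.2900 / 10 = 1.229

1.229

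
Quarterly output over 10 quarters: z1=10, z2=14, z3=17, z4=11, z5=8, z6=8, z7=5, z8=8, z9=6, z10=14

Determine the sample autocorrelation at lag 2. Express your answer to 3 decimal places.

Mean z̄ = (10 + 14 + 17 + 11 + 8 + 8 + 5 + 8 + 6 + 14)/10 = 10.1000
Numerator Σ_{t=1}^{8}(z_t−z̄)(z_{t+2}−z̄) = 14.2800
Denominator Σ(z_t−z̄)² = 134.9000
r_2 = 14.2800 / 134.9000 = 0.106

0.106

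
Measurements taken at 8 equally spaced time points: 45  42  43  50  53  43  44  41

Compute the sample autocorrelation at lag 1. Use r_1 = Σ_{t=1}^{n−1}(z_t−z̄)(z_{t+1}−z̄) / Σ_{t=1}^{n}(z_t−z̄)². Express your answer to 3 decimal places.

Mean z̄ = (45 + 42 + 43 + 50 + 53 + 43 + 44 + 41)/8 = 45.1250
Deviations from mean: -0.1250, -3.1250, -2.1250, 4.8750, 7.8750, -2.1250, -1.1250, -4.1250
Σ(z_t−z̄)(z_{t+1}−z̄) = (0.3906) + (6.6406) + (-10.3594) + (38.3906) + (-16.7344) + (2.3906) + (4.6406) = 25.3594
Denominator Σ(z_t−z̄)² = 122.8750
r_1 = 25.3594 / 122.8750 = 0.206

0.206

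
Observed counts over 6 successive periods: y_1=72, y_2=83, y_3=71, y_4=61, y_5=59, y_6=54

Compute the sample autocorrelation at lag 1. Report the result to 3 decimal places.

0.484

Mean ȳ = (72 + 83 + 71 + 61 + 59 + 54)/6 = 66.6667
Numerator Σ_{t=1}^{5}(y_t−ȳ)(y_{t+1}−ȳ) = 273.8889
Denominator Σ(y_t−ȳ)² = 565.3333
r_1 = 273.8889 / 565.3333 = 0.484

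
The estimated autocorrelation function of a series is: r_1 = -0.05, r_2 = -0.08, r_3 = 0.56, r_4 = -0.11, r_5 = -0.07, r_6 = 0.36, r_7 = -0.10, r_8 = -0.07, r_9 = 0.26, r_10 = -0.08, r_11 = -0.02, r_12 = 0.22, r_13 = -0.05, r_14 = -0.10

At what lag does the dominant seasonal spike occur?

3

The largest autocorrelation is r_3 = 0.56, with weaker echoes at lags 6 (0.36), 9 (0.26) and 12 (0.22); the remaining lags stay at or below -0.02.
The dominant spike at lag 3 indicates a seasonal period of 3.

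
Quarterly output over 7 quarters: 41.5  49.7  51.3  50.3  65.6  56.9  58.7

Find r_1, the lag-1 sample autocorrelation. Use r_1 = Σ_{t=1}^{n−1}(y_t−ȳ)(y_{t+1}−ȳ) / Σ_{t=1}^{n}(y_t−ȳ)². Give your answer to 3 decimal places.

Mean ȳ = (41.5 + 49.7 + 51.3 + 50.3 + 65.6 + 56.9 + 58.7)/7 = 53.4286
Deviations from mean: -11.9286, -3.7286, -2.1286, -3.1286, 12.1714, 3.4714, 5.2714
Numerator Σ_{t=1}^{6}(y_t−ȳ)(y_{t+1}−ȳ) = 81.5449
Denominator Σ(y_t−ȳ)² = 358.4943
r_1 = 81.5449 / 358.4943 = 0.227

0.227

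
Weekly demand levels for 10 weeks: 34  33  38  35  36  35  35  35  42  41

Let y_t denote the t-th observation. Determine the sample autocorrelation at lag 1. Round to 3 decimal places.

Mean ȳ = (34 + 33 + 38 + 35 + 36 + 35 + 35 + 35 + 42 + 41)/10 = 36.4000
Numerator Σ_{t=1}^{9}(y_t−ȳ)(y_{t+1}−ȳ) = 23.4400
Denominator Σ(y_t−ȳ)² = 80.4000
r_1 = 23.4400 / 80.4000 = 0.292

0.292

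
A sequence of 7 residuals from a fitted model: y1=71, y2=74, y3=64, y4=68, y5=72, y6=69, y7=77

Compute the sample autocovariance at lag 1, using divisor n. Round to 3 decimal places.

Mean ȳ = (71 + 74 + 64 + 68 + 72 + 69 + 77)/7 = 70.7143
Σ_{t=1}^{6}(y_t−ȳ)(y_{t+1}−ȳ) = -19.3673
γ_1 = -19.3673 / 7 = -2.767

-2.767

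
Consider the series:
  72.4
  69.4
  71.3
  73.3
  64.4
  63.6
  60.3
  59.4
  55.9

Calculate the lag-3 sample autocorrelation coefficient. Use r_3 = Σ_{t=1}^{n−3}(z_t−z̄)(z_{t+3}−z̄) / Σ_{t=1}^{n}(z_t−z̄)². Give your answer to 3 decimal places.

0.071

Mean z̄ = (72.4 + 69.4 + 71.3 + 73.3 + 64.4 + 63.6 + 60.3 + 59.4 + 55.9)/9 = 65.5556
Σ(z_t−z̄)(z_{t+3}−z̄) = (53.0064) + (-4.4425) + (-11.2336) + (-40.7014) + (7.1131) + (18.8820) = 22.6241
Denominator Σ(z_t−z̄)² = 318.5022
r_3 = 22.6241 / 318.5022 = 0.071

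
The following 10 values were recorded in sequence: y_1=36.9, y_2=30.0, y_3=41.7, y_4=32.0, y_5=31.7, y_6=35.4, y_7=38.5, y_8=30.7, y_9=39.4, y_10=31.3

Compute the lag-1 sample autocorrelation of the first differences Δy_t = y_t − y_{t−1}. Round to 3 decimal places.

First differences Δy: -6.9, 11.7, -9.7, -0.3, 3.7, 3.1, -7.8, 8.7, -8.1
Mean of differences = -0.6222
Numerator Σ(Δy_t−Δȳ)(Δy_{t+1}−Δȳ) = -337.9983
Denominator Σ(Δy_t−Δȳ)² = 500.6356
r_1(Δy) = -337.9983 / 500.6356 = -0.675

-0.675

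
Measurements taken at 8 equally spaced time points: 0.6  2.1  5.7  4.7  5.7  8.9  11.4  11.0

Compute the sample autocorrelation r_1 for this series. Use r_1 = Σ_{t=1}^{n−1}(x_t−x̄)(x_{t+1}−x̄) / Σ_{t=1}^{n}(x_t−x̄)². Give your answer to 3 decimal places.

Mean x̄ = (0.6 + 2.1 + 5.7 + 4.7 + 5.7 + 8.9 + 11.4 + 11.0)/8 = 6.2625
Numerator Σ_{t=1}^{7}(x_t−x̄)(x_{t+1}−x̄) = 64.0748
Denominator Σ(x_t−x̄)² = 108.2588
r_1 = 64.0748 / 108.2588 = 0.592

0.592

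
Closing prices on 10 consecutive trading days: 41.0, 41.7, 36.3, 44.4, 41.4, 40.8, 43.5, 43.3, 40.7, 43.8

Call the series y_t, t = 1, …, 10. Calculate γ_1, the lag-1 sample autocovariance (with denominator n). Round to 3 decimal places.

Mean ȳ = (41.0 + 41.7 + 36.3 + 44.4 + 41.4 + 40.8 + 43.5 + 43.3 + 40.7 + 43.8)/10 = 41.6900
Σ_{t=1}^{9}(y_t−ȳ)(y_{t+1}−ȳ) = -17.5751
γ_1 = -17.5751 / 10 = -1.758

-1.758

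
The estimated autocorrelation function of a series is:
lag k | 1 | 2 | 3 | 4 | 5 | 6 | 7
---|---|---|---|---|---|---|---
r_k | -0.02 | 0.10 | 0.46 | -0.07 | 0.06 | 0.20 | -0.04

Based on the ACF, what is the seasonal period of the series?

The largest autocorrelation is r_3 = 0.46, with a weaker echo at lag 6 (0.20); the remaining lags stay at or below 0.10.
The dominant spike at lag 3 indicates a seasonal period of 3.

3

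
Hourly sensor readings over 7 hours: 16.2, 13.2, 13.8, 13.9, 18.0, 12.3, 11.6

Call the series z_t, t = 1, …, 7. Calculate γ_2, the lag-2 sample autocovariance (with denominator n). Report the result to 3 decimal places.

Mean z̄ = (16.2 + 13.2 + 13.8 + 13.9 + 18.0 + 12.3 + 11.6)/7 = 14.1429
Deviations: 2.0571, -0.9429, -0.3429, -0.2429, 3.8571, -1.8429, -2.5429
Σ_{t=1}^{5}(z_t−z̄)(z_{t+2}−z̄) = -11.1594
γ_2 = -11.1594 / 7 = -1.594

-1.594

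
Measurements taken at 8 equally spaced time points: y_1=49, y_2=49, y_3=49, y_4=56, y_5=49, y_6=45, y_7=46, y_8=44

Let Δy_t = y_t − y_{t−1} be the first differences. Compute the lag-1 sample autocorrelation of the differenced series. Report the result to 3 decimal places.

First differences Δy: 0, 0, 7, -7, -4, 1, -2
Mean of differences = -0.7143
Numerator Σ(Δy_t−Δȳ)(Δy_{t+1}−Δȳ) = -29.6531
Denominator Σ(Δy_t−Δȳ)² = 115.4286
r_1(Δy) = -29.6531 / 115.4286 = -0.257

-0.257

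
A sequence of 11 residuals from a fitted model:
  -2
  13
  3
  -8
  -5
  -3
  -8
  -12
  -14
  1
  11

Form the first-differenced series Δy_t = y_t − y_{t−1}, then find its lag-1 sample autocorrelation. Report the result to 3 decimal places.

First differences Δy: 15, -10, -11, 3, 2, -5, -4, -2, 15, 10
Mean of differences = 1.3000
Numerator Σ(Δy_t−Δȳ)(Δy_{t+1}−Δȳ) = 84.9100
Denominator Σ(Δy_t−Δȳ)² = 812.1000
r_1(Δy) = 84.9100 / 812.1000 = 0.105

0.105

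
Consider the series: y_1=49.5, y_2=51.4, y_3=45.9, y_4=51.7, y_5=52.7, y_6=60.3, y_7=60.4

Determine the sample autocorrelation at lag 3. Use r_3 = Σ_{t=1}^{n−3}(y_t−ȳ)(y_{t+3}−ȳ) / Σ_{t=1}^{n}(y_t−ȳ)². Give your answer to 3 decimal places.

-0.322

Mean ȳ = (49.5 + 51.4 + 45.9 + 51.7 + 52.7 + 60.3 + 60.4)/7 = 53.1286
Deviations from mean: -3.6286, -1.7286, -7.2286, -1.4286, -0.4286, 7.1714, 7.2714
Σ(y_t−ȳ)(y_{t+3}−ȳ) = (5.1837) + (0.7408) + (-51.8392) + (-10.3878) = -56.3024
Denominator Σ(y_t−ȳ)² = 174.9343
r_3 = -56.3024 / 174.9343 = -0.322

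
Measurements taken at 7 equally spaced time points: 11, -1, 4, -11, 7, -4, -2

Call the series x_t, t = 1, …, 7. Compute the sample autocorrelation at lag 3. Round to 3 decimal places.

-0.358

Mean x̄ = (11 − 1 + 4 − 11 + 7 − 4 − 2)/7 = 0.5714
Deviations from mean: 10.4286, -1.5714, 3.4286, -11.5714, 6.4286, -4.5714, -2.5714
Numerator Σ_{t=1}^{4}(x_t−x̄)(x_{t+3}−x̄) = -116.6939
Denominator Σ(x_t−x̄)² = 325.7143
r_3 = -116.6939 / 325.7143 = -0.358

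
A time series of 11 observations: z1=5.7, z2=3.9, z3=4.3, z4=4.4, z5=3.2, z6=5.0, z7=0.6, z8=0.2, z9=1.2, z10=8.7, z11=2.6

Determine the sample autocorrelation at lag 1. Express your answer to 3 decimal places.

-0.043

Mean z̄ = (5.7 + 3.9 + 4.3 + 4.4 + 3.2 + 5.0 + 0.6 + 0.2 + 1.2 + 8.7 + 2.6)/11 = 3.6182
Numerator Σ_{t=1}^{10}(z_t−z̄)(z_{t+1}−z̄) = -2.6440
Denominator Σ(z_t−z̄)² = 61.0764
r_1 = -2.6440 / 61.0764 = -0.043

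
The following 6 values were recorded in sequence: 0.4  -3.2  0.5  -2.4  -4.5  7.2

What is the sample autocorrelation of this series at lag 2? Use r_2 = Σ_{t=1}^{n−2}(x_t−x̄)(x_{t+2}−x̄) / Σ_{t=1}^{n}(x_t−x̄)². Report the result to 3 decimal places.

-0.142

Mean x̄ = (0.4 − 3.2 + 0.5 − 2.4 − 4.5 + 7.2)/6 = -0.3333
Deviations from mean: 0.7333, -2.8667, 0.8333, -2.0667, -4.1667, 7.5333
Σ(x_t−x̄)(x_{t+2}−x̄) = (0.6111) + (5.9244) + (-3.4722) + (-15.5689) = -12.5056
Denominator Σ(x_t−x̄)² = 87.8333
r_2 = -12.5056 / 87.8333 = -0.142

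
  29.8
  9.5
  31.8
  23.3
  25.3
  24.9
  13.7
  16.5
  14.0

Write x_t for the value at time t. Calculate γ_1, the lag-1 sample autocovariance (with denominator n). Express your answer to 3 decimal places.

-15.341

Mean x̄ = (29.8 + 9.5 + 31.8 + 23.3 + 25.3 + 24.9 + 13.7 + 16.5 + 14.0)/9 = 20.9778
Σ_{t=1}^{8}(x_t−x̄)(x_{t+1}−x̄) = -138.0649
γ_1 = -138.0649 / 9 = -15.341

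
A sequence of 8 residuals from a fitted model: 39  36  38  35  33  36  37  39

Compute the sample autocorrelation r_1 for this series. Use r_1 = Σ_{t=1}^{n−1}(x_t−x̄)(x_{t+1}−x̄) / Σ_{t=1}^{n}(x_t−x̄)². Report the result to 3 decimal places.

0.142

Mean x̄ = (39 + 36 + 38 + 35 + 33 + 36 + 37 + 39)/8 = 36.6250
Deviations from mean: 2.3750, -0.6250, 1.3750, -1.6250, -3.6250, -0.6250, 0.3750, 2.3750
Σ(x_t−x̄)(x_{t+1}−x̄) = (-1.4844) + (-0.8594) + (-2.2344) + (5.8906) + (2.2656) + (-0.2344) + (0.8906) = 4.2344
Denominator Σ(x_t−x̄)² = 29.8750
r_1 = 4.2344 / 29.8750 = 0.142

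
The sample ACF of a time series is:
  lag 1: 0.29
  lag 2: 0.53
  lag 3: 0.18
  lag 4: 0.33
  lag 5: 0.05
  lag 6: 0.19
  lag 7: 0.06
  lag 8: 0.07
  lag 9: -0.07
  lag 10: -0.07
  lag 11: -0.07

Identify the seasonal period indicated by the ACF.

2

The largest autocorrelation is r_2 = 0.53, with a weaker echo at lag 4 (0.33); the remaining lags stay at or below 0.29.
The dominant spike at lag 2 indicates a seasonal period of 2.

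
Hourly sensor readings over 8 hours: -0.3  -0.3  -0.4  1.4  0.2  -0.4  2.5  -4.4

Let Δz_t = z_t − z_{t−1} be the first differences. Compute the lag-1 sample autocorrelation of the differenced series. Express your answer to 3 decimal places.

-0.376

First differences Δz: 0.0, -0.1, 1.8, -1.2, -0.6, 2.9, -6.9
Mean of differences = -0.5857
Numerator Σ(Δz_t−Δz̄)(Δz_{t+1}−Δz̄) = -22.0731
Denominator Σ(Δz_t−Δz̄)² = 58.6686
r_1(Δz) = -22.0731 / 58.6686 = -0.376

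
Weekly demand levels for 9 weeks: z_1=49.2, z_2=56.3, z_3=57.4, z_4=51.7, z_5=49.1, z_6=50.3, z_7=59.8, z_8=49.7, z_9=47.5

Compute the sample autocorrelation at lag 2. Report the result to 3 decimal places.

-0.580

Mean z̄ = (49.2 + 56.3 + 57.4 + 51.7 + 49.1 + 50.3 + 59.8 + 49.7 + 47.5)/9 = 52.3333
Numerator Σ_{t=1}^{7}(z_t−z̄)(z_{t+2}−z̄) = -88.3589
Denominator Σ(z_t−z̄)² = 152.2600
r_2 = -88.3589 / 152.2600 = -0.580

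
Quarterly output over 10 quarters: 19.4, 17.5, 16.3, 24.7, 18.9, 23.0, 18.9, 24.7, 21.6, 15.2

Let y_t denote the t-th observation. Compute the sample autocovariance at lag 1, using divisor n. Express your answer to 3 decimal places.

Mean ȳ = (19.4 + 17.5 + 16.3 + 24.7 + 18.9 + 23.0 + 18.9 + 24.7 + 21.6 + 15.2)/10 = 20.0200
Σ_{t=1}^{9}(y_t−ȳ)(y_{t+1}−ȳ) = -23.8524
γ_1 = -23.8524 / 10 = -2.385

-2.385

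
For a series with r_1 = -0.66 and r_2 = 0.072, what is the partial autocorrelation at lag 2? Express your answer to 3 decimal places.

φ_{22} = (r_2 − r_1²) / (1 − r_1²)
r_1² = (-0.66)² = 0.4356
Numerator = 0.072 − 0.4356 = -0.3636; denominator = 1 − 0.4356 = 0.5644
φ_{22} = -0.3636 / 0.5644 = -0.644

-0.644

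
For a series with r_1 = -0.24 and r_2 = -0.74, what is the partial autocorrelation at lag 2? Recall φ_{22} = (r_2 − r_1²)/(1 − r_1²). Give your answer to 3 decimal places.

-0.846

φ_{22} = (r_2 − r_1²) / (1 − r_1²)
r_1² = (-0.24)² = 0.0576
Numerator = -0.74 − 0.0576 = -0.7976; denominator = 1 − 0.0576 = 0.9424
φ_{22} = -0.7976 / 0.9424 = -0.846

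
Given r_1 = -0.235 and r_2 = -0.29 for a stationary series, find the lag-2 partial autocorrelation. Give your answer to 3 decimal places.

-0.365

φ_{22} = (r_2 − r_1²) / (1 − r_1²)
r_1² = (-0.235)² = 0.055225
Numerator = -0.29 − 0.0552 = -0.3452; denominator = 1 − 0.0552 = 0.9448
φ_{22} = -0.3452 / 0.9448 = -0.365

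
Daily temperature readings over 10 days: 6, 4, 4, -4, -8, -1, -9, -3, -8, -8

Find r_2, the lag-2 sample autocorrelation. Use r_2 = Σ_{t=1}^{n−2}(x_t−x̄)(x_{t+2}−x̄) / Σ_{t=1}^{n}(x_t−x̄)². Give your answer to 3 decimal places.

Mean x̄ = (6 + 4 + 4 − 4 − 8 − 1 − 9 − 3 − 8 − 8)/10 = -2.7000
Numerator Σ_{t=1}^{8}(x_t−x̄)(x_{t+2}−x̄) = 79.7200
Denominator Σ(x_t−x̄)² = 294.1000
r_2 = 79.7200 / 294.1000 = 0.271

0.271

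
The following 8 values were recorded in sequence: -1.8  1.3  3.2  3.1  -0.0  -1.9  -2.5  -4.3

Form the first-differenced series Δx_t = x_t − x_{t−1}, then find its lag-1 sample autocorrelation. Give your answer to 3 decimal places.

First differences Δx: 3.1, 1.9, -0.1, -3.1, -1.9, -0.6, -1.8
Mean of differences = -0.3571
Numerator Σ(Δx_t−Δx̄)(Δx_{t+1}−Δx̄) = 12.6353
Denominator Σ(Δx_t−Δx̄)² = 29.1571
r_1(Δx) = 12.6353 / 29.1571 = 0.433

0.433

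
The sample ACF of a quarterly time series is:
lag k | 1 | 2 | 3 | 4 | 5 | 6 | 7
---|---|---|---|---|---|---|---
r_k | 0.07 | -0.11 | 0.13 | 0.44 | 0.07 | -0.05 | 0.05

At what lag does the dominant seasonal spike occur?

4

The largest autocorrelation is r_4 = 0.44; the remaining lags stay at or below 0.13.
The dominant spike at lag 4 indicates a seasonal period of 4.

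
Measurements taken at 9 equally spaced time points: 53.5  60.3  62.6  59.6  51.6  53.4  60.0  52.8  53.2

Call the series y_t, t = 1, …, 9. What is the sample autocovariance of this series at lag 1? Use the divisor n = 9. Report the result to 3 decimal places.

2.208

Mean ȳ = (53.5 + 60.3 + 62.6 + 59.6 + 51.6 + 53.4 + 60.0 + 52.8 + 53.2)/9 = 56.3333
Σ_{t=1}^{8}(y_t−ȳ)(y_{t+1}−ȳ) = 19.8722
γ_1 = 19.8722 / 9 = 2.208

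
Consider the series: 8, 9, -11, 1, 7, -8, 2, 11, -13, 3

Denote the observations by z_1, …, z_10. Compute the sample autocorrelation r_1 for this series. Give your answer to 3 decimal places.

Mean z̄ = (8 + 9 − 11 + 1 + 7 − 8 + 2 + 11 − 13 + 3)/10 = 0.9000
Numerator Σ_{t=1}^{9}(z_t−z̄)(z_{t+1}−z̄) = -262.0100
Denominator Σ(z_t−z̄)² = 674.9000
r_1 = -262.0100 / 674.9000 = -0.388

-0.388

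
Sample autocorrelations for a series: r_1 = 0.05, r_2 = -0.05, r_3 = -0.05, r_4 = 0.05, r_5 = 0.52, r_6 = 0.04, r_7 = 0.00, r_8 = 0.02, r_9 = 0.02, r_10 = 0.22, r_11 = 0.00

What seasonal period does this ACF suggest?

5

The largest autocorrelation is r_5 = 0.52, with a weaker echo at lag 10 (0.22); the remaining lags stay at or below 0.05.
The dominant spike at lag 5 indicates a seasonal period of 5.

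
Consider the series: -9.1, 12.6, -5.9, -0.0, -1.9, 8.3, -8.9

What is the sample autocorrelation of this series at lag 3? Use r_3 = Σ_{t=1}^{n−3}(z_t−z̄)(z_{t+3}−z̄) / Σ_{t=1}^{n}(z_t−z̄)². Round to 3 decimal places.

Mean z̄ = (-9.1 + 12.6 − 5.9 − 0.0 − 1.9 + 8.3 − 8.9)/7 = -0.7000
Deviations from mean: -8.4000, 13.3000, -5.2000, 0.7000, -1.2000, 9.0000, -8.2000
Σ(z_t−z̄)(z_{t+3}−z̄) = (-5.8800) + (-15.9600) + (-46.8000) + (-5.7400) = -74.3800
Denominator Σ(z_t−z̄)² = 424.6600
r_3 = -74.3800 / 424.6600 = -0.175

-0.175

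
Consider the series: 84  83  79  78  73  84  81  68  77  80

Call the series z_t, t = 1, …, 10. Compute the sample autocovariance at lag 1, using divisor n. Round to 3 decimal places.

0.121

Mean z̄ = (84 + 83 + 79 + 78 + 73 + 84 + 81 + 68 + 77 + 80)/10 = 78.7000
Σ_{t=1}^{9}(z_t−z̄)(z_{t+1}−z̄) = 1.2100
γ_1 = 1.2100 / 10 = 0.121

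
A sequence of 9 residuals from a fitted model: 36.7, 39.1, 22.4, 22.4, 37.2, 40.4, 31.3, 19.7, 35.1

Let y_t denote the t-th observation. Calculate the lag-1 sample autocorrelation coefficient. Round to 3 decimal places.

Mean ȳ = (36.7 + 39.1 + 22.4 + 22.4 + 37.2 + 40.4 + 31.3 + 19.7 + 35.1)/9 = 31.5889
Numerator Σ_{t=1}^{8}(y_t−ȳ)(y_{t+1}−ȳ) = 10.8332
Denominator Σ(y_t−ȳ)² = 514.2889
r_1 = 10.8332 / 514.2889 = 0.021

0.021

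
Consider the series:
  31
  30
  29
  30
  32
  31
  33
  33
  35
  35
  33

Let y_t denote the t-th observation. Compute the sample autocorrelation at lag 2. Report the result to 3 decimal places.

0.425

Mean ȳ = (31 + 30 + 29 + 30 + 32 + 31 + 33 + 33 + 35 + 35 + 33)/11 = 32.0000
Numerator Σ_{t=1}^{9}(y_t−ȳ)(y_{t+2}−ȳ) = 17.0000
Denominator Σ(y_t−ȳ)² = 40.0000
r_2 = 17.0000 / 40.0000 = 0.425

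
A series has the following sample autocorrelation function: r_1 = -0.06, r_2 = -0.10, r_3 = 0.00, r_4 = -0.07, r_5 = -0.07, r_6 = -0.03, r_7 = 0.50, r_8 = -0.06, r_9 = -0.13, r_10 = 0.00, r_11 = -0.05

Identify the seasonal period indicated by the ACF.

7

The largest autocorrelation is r_7 = 0.50; the remaining lags stay at or below 0.00.
The dominant spike at lag 7 indicates a seasonal period of 7.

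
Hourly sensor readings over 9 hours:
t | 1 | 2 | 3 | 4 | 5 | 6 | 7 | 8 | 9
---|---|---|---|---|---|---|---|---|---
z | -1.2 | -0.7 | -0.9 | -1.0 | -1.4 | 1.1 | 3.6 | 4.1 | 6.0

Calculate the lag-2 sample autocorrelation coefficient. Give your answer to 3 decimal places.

Mean z̄ = (-1.2 − 0.7 − 0.9 − 1.0 − 1.4 + 1.1 + 3.6 + 4.1 + 6.0)/9 = 1.0667
Σ(z_t−z̄)(z_{t+2}−z̄) = (4.4578) + (3.6511) + (4.8511) + (-0.0689) + (-6.2489) + (0.1011) + (12.4978) = 19.2411
Denominator Σ(z_t−z̄)² = 62.4400
r_2 = 19.2411 / 62.4400 = 0.308

0.308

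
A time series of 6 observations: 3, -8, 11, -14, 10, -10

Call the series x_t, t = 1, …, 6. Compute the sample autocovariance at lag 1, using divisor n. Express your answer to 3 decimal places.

Mean x̄ = (3 − 8 + 11 − 14 + 10 − 10)/6 = -1.3333
Σ_{t=1}^{5}(x_t−x̄)(x_{t+1}−x̄) = -509.1111
γ_1 = -509.1111 / 6 = -84.852

-84.852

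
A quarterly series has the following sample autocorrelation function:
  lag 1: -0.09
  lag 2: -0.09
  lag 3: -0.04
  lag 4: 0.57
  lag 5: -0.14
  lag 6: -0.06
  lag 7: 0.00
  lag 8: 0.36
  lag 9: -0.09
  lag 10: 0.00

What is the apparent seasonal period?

The largest autocorrelation is r_4 = 0.57, with a weaker echo at lag 8 (0.36); the remaining lags stay at or below 0.00.
The dominant spike at lag 4 indicates a seasonal period of 4.

4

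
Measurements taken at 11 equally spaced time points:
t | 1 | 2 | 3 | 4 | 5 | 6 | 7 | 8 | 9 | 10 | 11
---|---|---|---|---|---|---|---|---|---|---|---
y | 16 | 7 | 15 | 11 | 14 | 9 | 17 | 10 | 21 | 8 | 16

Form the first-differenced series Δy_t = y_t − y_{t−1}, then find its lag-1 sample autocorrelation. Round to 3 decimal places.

First differences Δy: -9, 8, -4, 3, -5, 8, -7, 11, -13, 8
Mean of differences = 0.0000
Numerator Σ(Δy_t−Δȳ)(Δy_{t+1}−Δȳ) = -551.0000
Denominator Σ(Δy_t−Δȳ)² = 662.0000
r_1(Δy) = -551.0000 / 662.0000 = -0.832

-0.832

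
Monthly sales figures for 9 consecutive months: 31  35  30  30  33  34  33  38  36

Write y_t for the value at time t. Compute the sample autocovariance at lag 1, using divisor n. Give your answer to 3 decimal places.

1.469

Mean ȳ = (31 + 35 + 30 + 30 + 33 + 34 + 33 + 38 + 36)/9 = 33.3333
Σ_{t=1}^{8}(y_t−ȳ)(y_{t+1}−ȳ) = 13.2222
γ_1 = 13.2222 / 9 = 1.469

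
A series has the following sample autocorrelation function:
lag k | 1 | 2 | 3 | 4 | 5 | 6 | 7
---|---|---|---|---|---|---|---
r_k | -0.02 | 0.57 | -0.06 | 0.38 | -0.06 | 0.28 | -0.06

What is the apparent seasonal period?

The largest autocorrelation is r_2 = 0.57, with weaker echoes at lags 4 (0.38) and 6 (0.28); the remaining lags stay at or below -0.02.
The dominant spike at lag 2 indicates a seasonal period of 2.

2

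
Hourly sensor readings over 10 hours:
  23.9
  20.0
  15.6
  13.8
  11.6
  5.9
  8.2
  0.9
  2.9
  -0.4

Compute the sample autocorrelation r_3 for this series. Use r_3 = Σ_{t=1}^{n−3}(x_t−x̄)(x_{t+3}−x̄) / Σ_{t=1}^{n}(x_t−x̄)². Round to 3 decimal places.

0.120

Mean x̄ = (23.9 + 20.0 + 15.6 + 13.8 + 11.6 + 5.9 + 8.2 + 0.9 + 2.9 − 0.4)/10 = 10.2400
Σ(x_t−x̄)(x_{t+3}−x̄) = (48.6296) + (13.2736) + (-23.2624) + (-7.2624) + (-12.7024) + (31.8556) + (21.7056) = 72.2372
Denominator Σ(x_t−x̄)² = 602.4240
r_3 = 72.2372 / 602.4240 = 0.120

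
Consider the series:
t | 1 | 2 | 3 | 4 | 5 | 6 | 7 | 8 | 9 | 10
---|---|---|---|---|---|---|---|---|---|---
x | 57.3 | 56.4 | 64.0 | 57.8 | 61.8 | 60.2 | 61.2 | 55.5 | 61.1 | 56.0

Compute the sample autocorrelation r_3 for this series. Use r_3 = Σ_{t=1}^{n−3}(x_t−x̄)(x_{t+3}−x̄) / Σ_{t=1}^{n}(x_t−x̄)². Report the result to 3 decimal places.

-0.217

Mean x̄ = (57.3 + 56.4 + 64.0 + 57.8 + 61.8 + 60.2 + 61.2 + 55.5 + 61.1 + 56.0)/10 = 59.1300
Σ(x_t−x̄)(x_{t+3}−x̄) = (2.4339) + (-7.2891) + (5.2109) + (-2.7531) + (-9.6921) + (2.1079) + (-6.4791) = -16.4607
Denominator Σ(x_t−x̄)² = 75.7010
r_3 = -16.4607 / 75.7010 = -0.217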